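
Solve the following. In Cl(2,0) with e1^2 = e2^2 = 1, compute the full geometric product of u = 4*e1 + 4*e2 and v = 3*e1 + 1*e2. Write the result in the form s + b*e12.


Expand: (4*e1 + 4*e2)(3*e1 + 1*e2)
= 4*3*e1e1 + 4*1*e1e2 + 4*3*e2e1 + 4*1*e2e2
Using e1^2 = e2^2 = 1, e2e1 = -e1e2:
Scalar part s = 4*3 + 4*1 = 12 + 4 = 16
Bivector part b = 4*1 - 4*3 = 4 - 12 = -8
uv = 16 - 8*e12


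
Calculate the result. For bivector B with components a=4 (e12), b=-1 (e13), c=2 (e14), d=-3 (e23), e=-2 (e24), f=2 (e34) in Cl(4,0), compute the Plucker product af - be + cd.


Plucker relation: af - be + cd
a*f = 4*2 = 8
b*e = (-1)*(-2) = 2
c*d = 2*(-3) = -6
af - be + cd = 8 - 2 + (-6)
= 0


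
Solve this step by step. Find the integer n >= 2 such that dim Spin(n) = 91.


dim Spin(n) = dim so(n) = n(n-1)/2.
Solve n(n-1)/2 = 91, i.e. n^2 - n - 182 = 0.
Discriminant = 1 + 8*91 = 729
n = (1 + sqrt(729))/2 = (1 + 27)/2 = 14


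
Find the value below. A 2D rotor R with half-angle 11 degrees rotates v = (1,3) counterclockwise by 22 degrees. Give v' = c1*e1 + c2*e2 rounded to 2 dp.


Rotor R = cos(11deg) - sin(11deg)*e12
Rotation angle theta = 2 * 11 = 22 degrees
v' = R*v*~R rotates v by theta.
cos(22deg) = 0.9272, sin(22deg) = 0.3746
v'_1 = 1*cos(22deg) - 3*sin(22deg)
= 1*0.9272 - 3*0.3746
= -0.20
v'_2 = 1*sin(22deg) + 3*cos(22deg)
= 1*0.3746 + 3*0.9272
= 3.16
v' = -0.20*e1 + 3.16*e2


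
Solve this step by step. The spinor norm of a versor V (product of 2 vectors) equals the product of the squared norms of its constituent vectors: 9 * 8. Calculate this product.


Spinor norm N(V) = |v1|^2 * |v2|^2 * ... * |v2|^2
= 9 * 8
Running product: 9, 72
N(V) = 72


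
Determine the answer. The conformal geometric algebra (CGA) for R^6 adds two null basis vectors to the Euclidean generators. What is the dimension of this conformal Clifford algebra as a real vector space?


The conformal model of R^6 uses Cl(7,1): the 6 Euclidean generators plus two extra orthogonal generators e+ (e+^2 = +1) and e- (e-^2 = -1), from which the null vectors e0, einf are built.
Number of generators m = 6 + 2 = 8.
dim Cl(p,q) = 2^m = 2^8 = 256


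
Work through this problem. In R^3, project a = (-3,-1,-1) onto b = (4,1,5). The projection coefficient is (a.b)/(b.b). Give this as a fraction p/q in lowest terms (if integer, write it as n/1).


Projection coefficient = (a . b) / (b . b)
a . b = (-3)*4 + (-1)*1 + (-1)*5
= -12 + (-1) + (-5) = -18
b . b = 4^2 + 1^2 + 5^2
= 16 + 1 + 25 = 42
Coefficient = -18/42
In lowest terms: -3/7


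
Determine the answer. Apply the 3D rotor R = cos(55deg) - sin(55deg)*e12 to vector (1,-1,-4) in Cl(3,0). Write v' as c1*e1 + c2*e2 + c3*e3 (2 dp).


Rotor R = cos(55deg) - sin(55deg)*e12
Rotation angle theta = 2 * 55 = 110 degrees in the e12 plane (e1 -> e2).
The component perpendicular to the plane (e3) is invariant: v'_3 = v3 = -4.00
cos(110deg) = -0.3420, sin(110deg) = 0.9397
v'_1 = v1*cos(theta) - v2*sin(theta) = 1*(-0.3420) - (-1)*0.9397 = 0.60
v'_2 = v1*sin(theta) + v2*cos(theta) = 1*0.9397 + (-1)*(-0.3420) = 1.28
v' = 0.60*e1 + 1.28*e2 - 4.00*e3


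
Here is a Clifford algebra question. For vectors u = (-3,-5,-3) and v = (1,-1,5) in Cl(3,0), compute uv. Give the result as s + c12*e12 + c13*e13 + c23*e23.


In Cl(3,0): e_i^2 = 1, e_ie_j = -e_je_i for i != j.
Scalar part = u . v = (-3)*1 + (-5)*(-1) + (-3)*5
= -3 + 5 + (-15) = -13
e12 coeff = (-3)*(-1) - (-5)*1 = 3 - (-5) = 8
e13 coeff = (-3)*5 - (-3)*1 = -15 - (-3) = -12
e23 coeff = (-5)*5 - (-3)*(-1) = -25 - 3 = -28
uv = -13 + 8*e12 - 12*e13 - 28*e23


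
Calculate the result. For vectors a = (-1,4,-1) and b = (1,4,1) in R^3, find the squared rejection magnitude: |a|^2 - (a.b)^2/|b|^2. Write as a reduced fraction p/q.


|a|^2 = (-1)^2 + 4^2 + (-1)^2 = 18
|b|^2 = 1^2 + 4^2 + 1^2 = 18
a . b = (-1)*1 + 4*4 + (-1)*1 = 14
(a.b)^2 = 14^2 = 196
|rej|^2 = 18 - 196/18
= (324 - 196)/18
= 128/18
In lowest terms: 64/9


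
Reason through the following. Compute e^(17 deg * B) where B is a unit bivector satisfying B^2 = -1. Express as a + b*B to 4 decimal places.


For a unit bivector B with B^2 = -1, the exponential series gives
e^(theta*B) = cos(theta) + sin(theta)*B (the GA analogue of Euler's formula).
theta = 17 degrees = 0.296706 rad
cos(17 deg) = 0.9563
sin(17 deg) = 0.2924
exp(theta*B) = 0.9563 + 0.2924*B


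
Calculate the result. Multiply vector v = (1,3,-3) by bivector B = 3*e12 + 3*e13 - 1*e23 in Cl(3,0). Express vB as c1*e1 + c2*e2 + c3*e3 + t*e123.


vB has grade-1 (vector) and grade-3 (trivector) parts: vB = (v _| B) + (v ^ B).
Vector part <vB>_1:
  e1: -v2*b12 - v3*b13 = -(3)*(3) - (-3)*(3) = 0
  e2: v1*b12 - v3*b23 = (1)*(3) - (-3)*(-1) = 0
  e3: v1*b13 + v2*b23 = (1)*(3) + (3)*(-1) = 0
Trivector part <vB>_3:
  e123: v1*b23 - v2*b13 + v3*b12 = (1)*(-1) - (3)*(3) + (-3)*(3) = -19
vB = 0*e1 + 0*e2 + 0*e3 - 19*e123


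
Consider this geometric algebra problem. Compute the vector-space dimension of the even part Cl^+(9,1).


Even subalgebra dimension = 2^(n-1)
n = 9 + 1 = 10
2^(10 - 1) = 2^9 = 512
Verification: sum of C(10,k) for even k = 1 + 45 + 210 + 210 + 45 + 1 = 512
Result = 512


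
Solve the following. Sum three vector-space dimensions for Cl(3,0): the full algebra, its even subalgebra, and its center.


n = 3 + 0 = 3
Total dim = 2^3 = 8
Even subalgebra dim = 2^2 = 4
n is odd, so center dim = 2
Sum = 8 + 4 + 2 = 14


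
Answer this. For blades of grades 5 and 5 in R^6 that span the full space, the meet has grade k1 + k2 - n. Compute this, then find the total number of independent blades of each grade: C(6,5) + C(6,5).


Meet grade = grade(A) + grade(B) - n
= 5 + 5 - 6 = 4
C(6,5) = 6
C(6,5) = 6
dim_A + dim_B = 6 + 6 = 12


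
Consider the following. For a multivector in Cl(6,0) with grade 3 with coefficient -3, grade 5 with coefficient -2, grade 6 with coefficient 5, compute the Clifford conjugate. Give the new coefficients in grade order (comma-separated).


Clifford conjugate sign for grade k: (-1)^(k(k+1)/2)
Grade 3: (-1)^(3*4/2) = (-1)^6 = 1, coeff -3 -> -3
Grade 5: (-1)^(5*6/2) = (-1)^15 = -1, coeff -2 -> 2
Grade 6: (-1)^(6*7/2) = (-1)^21 = -1, coeff 5 -> -5
Conjugated coefficients: -3, 2, -5


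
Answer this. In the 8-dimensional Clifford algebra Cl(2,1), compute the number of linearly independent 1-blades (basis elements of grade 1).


Number of grade-k basis blades in Cl(p,q) with n = p + q is C(n, k).
n = 2 + 1 = 3
C(3, 1) = 3! / (1! * 2!)
= 6 / (1 * 2)
= 3


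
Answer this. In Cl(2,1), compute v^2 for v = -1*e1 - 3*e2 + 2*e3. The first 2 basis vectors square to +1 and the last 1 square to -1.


v^2 = sum of c_i^2 * e_i^2
Positive signature terms (e_i^2 = +1): (-1)^2 + (-3)^2 = 10
Negative signature terms (e_j^2 = -1): 2^2 = 4
v^2 = 10 - 4 = 6


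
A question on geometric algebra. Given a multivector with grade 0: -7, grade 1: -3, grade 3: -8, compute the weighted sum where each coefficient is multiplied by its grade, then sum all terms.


Grade-weighted sum = sum of grade_k * coefficient_k
0*(-7) = 0
1*(-3) = -3
3*(-8) = -24
Total = 0 + (-3) + (-24) = -27


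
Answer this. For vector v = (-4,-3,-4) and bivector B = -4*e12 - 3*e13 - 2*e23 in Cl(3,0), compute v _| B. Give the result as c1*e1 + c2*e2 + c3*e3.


Left contraction v _| B = <vB>_1 (grade-1 part of the geometric product vB).
Using e1_|e12 = e2, e2_|e12 = -e1, e1_|e13 = e3, e3_|e13 = -e1, e2_|e23 = e3, e3_|e23 = -e2:
e1 coeff: -v2*b12 - v3*b13 = -(-3)*(-4) - (-4)*(-3) = -24
e2 coeff: v1*b12 - v3*b23 = (-4)*(-4) - (-4)*(-2) = 8
e3 coeff: v1*b13 + v2*b23 = (-4)*(-3) + (-3)*(-2) = 18
v _| B = -24*e1 + 8*e2 + 18*e3


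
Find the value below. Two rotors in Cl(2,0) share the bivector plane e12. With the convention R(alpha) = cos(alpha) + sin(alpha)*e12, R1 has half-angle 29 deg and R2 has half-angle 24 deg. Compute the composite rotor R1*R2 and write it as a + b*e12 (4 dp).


Same-plane rotors commute and their half-angles add:
R1*R2 = cos(a1 + a2) + sin(a1 + a2)*e12.
a1 + a2 = 29 + 24 = 53 deg
cos(53 deg) = 0.6018
sin(53 deg) = 0.7986
R1*R2 = 0.6018 + 0.7986*e12


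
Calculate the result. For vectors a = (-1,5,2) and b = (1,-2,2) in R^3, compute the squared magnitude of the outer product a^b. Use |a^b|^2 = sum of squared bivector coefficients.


a wedge b = (a1*b2 - a2*b1)*e12 + (a1*b3 - a3*b1)*e13 + (a2*b3 - a3*b2)*e23
e12 coeff: (-1)*(-2) - 5*1 = 2 - 5 = -3
e13 coeff: (-1)*2 - 2*1 = -2 - 2 = -4
e23 coeff: 5*2 - 2*(-2) = 10 - (-4) = 14
|a wedge b|^2 = (-3)^2 + (-4)^2 + 14^2
= 9 + 16 + 196
= 221


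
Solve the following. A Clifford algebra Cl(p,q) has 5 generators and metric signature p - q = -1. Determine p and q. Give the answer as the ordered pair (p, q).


We need p + q = 5 and p - q = -1.
Adding: 2p = 5 + (-1) = 4, so p = 2.
Then q = 5 - 2 = 3.
(p, q) = (2, 3)


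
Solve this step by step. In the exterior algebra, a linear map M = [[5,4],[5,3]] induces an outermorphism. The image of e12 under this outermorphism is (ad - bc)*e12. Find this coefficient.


The outermorphism of a linear map f sends e1^e2 to f(e1)^f(e2).
f(e1) = 5*e1 + 5*e2
f(e2) = 4*e1 + 3*e2
f(e1) ^ f(e2) = (5*e1 + 5*e2) ^ (4*e1 + 3*e2)
= 5*3*e12 + 5*4*e21
= (15 - 20)*e12
= -5*e12
Coefficient = -5


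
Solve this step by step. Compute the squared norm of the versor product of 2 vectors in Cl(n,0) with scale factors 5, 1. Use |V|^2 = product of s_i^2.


Each vector v_i has |v_i|^2 = s_i^2
Squared scales: 5^2 = 25, 1^2 = 1
|V|^2 = 25 * 1
= 25


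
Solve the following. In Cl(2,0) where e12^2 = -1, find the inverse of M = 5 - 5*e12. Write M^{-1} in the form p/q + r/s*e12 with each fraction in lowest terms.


M = 5 - 5*e12, where e12^2 = -1.
Since M commutes with its reverse ~M = a - b*e12, M * ~M = a^2 - b^2*e12^2 = a^2 + b^2.
So M^{-1} = ~M / (a^2 + b^2) = (a - b*e12)/(a^2 + b^2).
a^2 + b^2 = 25 + 25 = 50
Scalar part = 5/50 = 1/10
Bivector coeff = 5/50 = 1/10
M^{-1} = 1/10 + 1/10*e12


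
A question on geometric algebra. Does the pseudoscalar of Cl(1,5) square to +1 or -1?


The pseudoscalar I = e1...e_n (product of all n generators) of Cl(p,q) satisfies I^2 = (-1)^(q + n(n-1)/2).
p = 1, q = 5, n = p + q = 6
n(n-1)/2 = 6 * 5 / 2 = 15
Exponent = q + n(n-1)/2 = 5 + 15 = 20
I^2 = (-1)^20 = +1


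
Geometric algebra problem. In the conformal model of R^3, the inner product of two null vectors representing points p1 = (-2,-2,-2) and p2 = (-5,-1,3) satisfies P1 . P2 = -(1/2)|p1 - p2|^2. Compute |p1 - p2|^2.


p1 - p2 = (3, -1, -5)
|p1 - p2|^2 = 3^2 + (-1)^2 + (-5)^2
= 9 + 1 + 25
= 35


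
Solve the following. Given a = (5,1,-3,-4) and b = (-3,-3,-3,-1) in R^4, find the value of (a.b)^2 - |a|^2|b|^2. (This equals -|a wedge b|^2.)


a . b = 5*(-3) + 1*(-3) + (-3)*(-3) + (-4)*(-1)
= -15 + (-3) + 9 + 4 = -5
|a|^2 = 5^2 + 1^2 + (-3)^2 + (-4)^2 = 51
|b|^2 = (-3)^2 + (-3)^2 + (-3)^2 + (-1)^2 = 28
(a.b)^2 = (-5)^2 = 25
|a|^2 * |b|^2 = 51 * 28 = 1428
Result = 25 - 1428 = -1403


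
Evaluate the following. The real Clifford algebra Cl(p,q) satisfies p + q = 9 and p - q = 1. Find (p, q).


We need p + q = 9 and p - q = 1.
Adding: 2p = 9 + 1 = 10, so p = 5.
Then q = 9 - 5 = 4.
(p, q) = (5, 4)


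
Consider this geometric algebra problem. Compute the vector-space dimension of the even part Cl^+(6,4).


Even subalgebra dimension = 2^(n-1)
n = 6 + 4 = 10
2^(10 - 1) = 2^9 = 512
Verification: sum of C(10,k) for even k = 1 + 45 + 210 + 210 + 45 + 1 = 512
Result = 512


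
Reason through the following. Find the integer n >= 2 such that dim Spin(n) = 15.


dim Spin(n) = dim so(n) = n(n-1)/2.
Solve n(n-1)/2 = 15, i.e. n^2 - n - 30 = 0.
Discriminant = 1 + 8*15 = 121
n = (1 + sqrt(121))/2 = (1 + 11)/2 = 6


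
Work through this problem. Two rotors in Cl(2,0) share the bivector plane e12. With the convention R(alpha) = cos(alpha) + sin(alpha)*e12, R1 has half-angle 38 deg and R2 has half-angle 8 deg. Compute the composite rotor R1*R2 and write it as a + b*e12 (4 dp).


Same-plane rotors commute and their half-angles add:
R1*R2 = cos(a1 + a2) + sin(a1 + a2)*e12.
a1 + a2 = 38 + 8 = 46 deg
cos(46 deg) = 0.6947
sin(46 deg) = 0.7193
R1*R2 = 0.6947 + 0.7193*e12


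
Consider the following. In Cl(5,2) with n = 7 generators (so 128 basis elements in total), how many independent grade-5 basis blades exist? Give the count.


Number of grade-k basis blades in Cl(p,q) with n = p + q is C(n, k).
n = 5 + 2 = 7
C(7, 5) = 7! / (5! * 2!)
= 5040 / (120 * 2)
= 21


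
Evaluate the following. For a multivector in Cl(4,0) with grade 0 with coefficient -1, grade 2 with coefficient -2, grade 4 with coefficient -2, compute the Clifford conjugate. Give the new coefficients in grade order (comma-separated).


Clifford conjugate sign for grade k: (-1)^(k(k+1)/2)
Grade 0: (-1)^(0*1/2) = (-1)^0 = 1, coeff -1 -> -1
Grade 2: (-1)^(2*3/2) = (-1)^3 = -1, coeff -2 -> 2
Grade 4: (-1)^(4*5/2) = (-1)^10 = 1, coeff -2 -> -2
Conjugated coefficients: -1, 2, -2


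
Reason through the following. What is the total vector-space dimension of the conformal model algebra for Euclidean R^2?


The conformal model of R^2 uses Cl(3,1): the 2 Euclidean generators plus two extra orthogonal generators e+ (e+^2 = +1) and e- (e-^2 = -1), from which the null vectors e0, einf are built.
Number of generators m = 2 + 2 = 4.
dim Cl(p,q) = 2^m = 2^4 = 16


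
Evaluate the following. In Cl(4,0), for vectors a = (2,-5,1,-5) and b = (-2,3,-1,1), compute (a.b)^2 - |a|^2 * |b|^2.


a . b = 2*(-2) + (-5)*3 + 1*(-1) + (-5)*1
= -4 + (-15) + (-1) + (-5) = -25
|a|^2 = 2^2 + (-5)^2 + 1^2 + (-5)^2 = 55
|b|^2 = (-2)^2 + 3^2 + (-1)^2 + 1^2 = 15
(a.b)^2 = (-25)^2 = 625
|a|^2 * |b|^2 = 55 * 15 = 825
Result = 625 - 825 = -200


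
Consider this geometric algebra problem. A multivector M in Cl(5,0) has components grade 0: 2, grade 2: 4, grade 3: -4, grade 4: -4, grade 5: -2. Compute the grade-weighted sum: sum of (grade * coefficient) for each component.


Grade-weighted sum = sum of grade_k * coefficient_k
0*2 = 0
2*4 = 8
3*(-4) = -12
4*(-4) = -16
5*(-2) = -10
Total = 0 + 8 + (-12) + (-16) + (-10) = -30


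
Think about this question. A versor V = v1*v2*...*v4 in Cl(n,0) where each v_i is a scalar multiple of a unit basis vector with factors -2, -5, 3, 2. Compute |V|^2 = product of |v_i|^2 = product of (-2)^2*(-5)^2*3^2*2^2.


Each vector v_i has |v_i|^2 = s_i^2
Squared scales: (-2)^2 = 4, (-5)^2 = 25, 3^2 = 9, 2^2 = 4
|V|^2 = 4 * 25 * 9 * 4
= 3600


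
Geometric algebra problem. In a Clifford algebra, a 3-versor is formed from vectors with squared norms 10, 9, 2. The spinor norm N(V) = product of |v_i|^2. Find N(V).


Spinor norm N(V) = |v1|^2 * |v2|^2 * ... * |v3|^2
= 10 * 9 * 2
Running product: 10, 90, 180
N(V) = 180


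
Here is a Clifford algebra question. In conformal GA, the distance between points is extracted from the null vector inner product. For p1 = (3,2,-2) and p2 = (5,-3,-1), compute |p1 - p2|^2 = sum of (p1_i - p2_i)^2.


p1 - p2 = (-2, 5, -1)
|p1 - p2|^2 = (-2)^2 + 5^2 + (-1)^2
= 4 + 25 + 1
= 30


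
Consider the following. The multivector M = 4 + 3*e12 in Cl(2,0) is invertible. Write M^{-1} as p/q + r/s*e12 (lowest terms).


M = 4 + 3*e12, where e12^2 = -1.
Since M commutes with its reverse ~M = a - b*e12, M * ~M = a^2 - b^2*e12^2 = a^2 + b^2.
So M^{-1} = ~M / (a^2 + b^2) = (a - b*e12)/(a^2 + b^2).
a^2 + b^2 = 16 + 9 = 25
Scalar part = 4/25 = 4/25
Bivector coeff = -3/25 = -3/25
M^{-1} = 4/25 - 3/25*e12


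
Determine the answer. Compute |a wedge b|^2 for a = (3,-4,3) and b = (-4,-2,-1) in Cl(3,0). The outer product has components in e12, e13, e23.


a wedge b = (a1*b2 - a2*b1)*e12 + (a1*b3 - a3*b1)*e13 + (a2*b3 - a3*b2)*e23
e12 coeff: 3*(-2) - (-4)*(-4) = -6 - 16 = -22
e13 coeff: 3*(-1) - 3*(-4) = -3 - (-12) = 9
e23 coeff: (-4)*(-1) - 3*(-2) = 4 - (-6) = 10
|a wedge b|^2 = (-22)^2 + 9^2 + 10^2
= 484 + 81 + 100
= 665


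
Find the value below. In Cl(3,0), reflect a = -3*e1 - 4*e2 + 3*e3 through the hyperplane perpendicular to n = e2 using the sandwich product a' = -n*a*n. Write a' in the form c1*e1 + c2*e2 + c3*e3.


Reflection formula: a' = -n*a*n, with n = e2 (unit vector, n^2 = 1).
For reflection through hyperplane perp to e2:
The component along e2 flips sign, others stay.
a = (-3, -4, 3)
a' = (-3, 4, 3)
a' = -3*e1 + 4*e2 + 3*e3


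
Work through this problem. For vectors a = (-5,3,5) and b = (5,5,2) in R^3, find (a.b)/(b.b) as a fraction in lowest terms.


Projection coefficient = (a . b) / (b . b)
a . b = (-5)*5 + 3*5 + 5*2
= -25 + 15 + 10 = 0
b . b = 5^2 + 5^2 + 2^2
= 25 + 25 + 4 = 54
Coefficient = 0/54
In lowest terms: 0/1


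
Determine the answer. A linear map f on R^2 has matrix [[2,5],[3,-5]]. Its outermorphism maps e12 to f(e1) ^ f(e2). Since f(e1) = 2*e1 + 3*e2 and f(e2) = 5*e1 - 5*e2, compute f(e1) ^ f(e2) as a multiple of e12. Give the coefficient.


The outermorphism of a linear map f sends e1^e2 to f(e1)^f(e2).
f(e1) = 2*e1 + 3*e2
f(e2) = 5*e1 - 5*e2
f(e1) ^ f(e2) = (2*e1 + 3*e2) ^ (5*e1 - 5*e2)
= 2*(-5)*e12 + 3*5*e21
= (-10 - 15)*e12
= -25*e12
Coefficient = -25


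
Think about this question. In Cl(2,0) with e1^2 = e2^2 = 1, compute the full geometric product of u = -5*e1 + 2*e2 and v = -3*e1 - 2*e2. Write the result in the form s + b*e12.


Expand: (-5*e1 + 2*e2)(-3*e1 - 2*e2)
= (-5)*(-3)*e1e1 + (-5)*(-2)*e1e2 + 2*(-3)*e2e1 + 2*(-2)*e2e2
Using e1^2 = e2^2 = 1, e2e1 = -e1e2:
Scalar part s = (-5)*(-3) + 2*(-2) = 15 + (-4) = 11
Bivector part b = (-5)*(-2) - 2*(-3) = 10 - (-6) = 16
uv = 11 + 16*e12


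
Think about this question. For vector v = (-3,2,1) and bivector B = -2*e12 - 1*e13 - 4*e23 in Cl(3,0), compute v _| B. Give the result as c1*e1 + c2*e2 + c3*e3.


Left contraction v _| B = <vB>_1 (grade-1 part of the geometric product vB).
Using e1_|e12 = e2, e2_|e12 = -e1, e1_|e13 = e3, e3_|e13 = -e1, e2_|e23 = e3, e3_|e23 = -e2:
e1 coeff: -v2*b12 - v3*b13 = -(2)*(-2) - (1)*(-1) = 5
e2 coeff: v1*b12 - v3*b23 = (-3)*(-2) - (1)*(-4) = 10
e3 coeff: v1*b13 + v2*b23 = (-3)*(-1) + (2)*(-4) = -5
v _| B = 5*e1 + 10*e2 - 5*e3


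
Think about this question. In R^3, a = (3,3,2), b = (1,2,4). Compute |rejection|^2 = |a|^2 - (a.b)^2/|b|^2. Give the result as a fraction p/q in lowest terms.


|a|^2 = 3^2 + 3^2 + 2^2 = 22
|b|^2 = 1^2 + 2^2 + 4^2 = 21
a . b = 3*1 + 3*2 + 2*4 = 17
(a.b)^2 = 17^2 = 289
|rej|^2 = 22 - 289/21
= (462 - 289)/21
= 173/21
In lowest terms: 173/21


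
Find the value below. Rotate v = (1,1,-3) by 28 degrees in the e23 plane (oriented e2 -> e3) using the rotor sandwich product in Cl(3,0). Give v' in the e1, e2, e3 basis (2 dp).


Rotor R = cos(14deg) - sin(14deg)*e23
Rotation angle theta = 2 * 14 = 28 degrees in the e23 plane (e2 -> e3).
The component perpendicular to the plane (e1) is invariant: v'_1 = v1 = 1.00
cos(28deg) = 0.8829, sin(28deg) = 0.4695
v'_2 = v2*cos(theta) - v3*sin(theta) = 1*0.8829 - (-3)*0.4695 = 2.29
v'_3 = v2*sin(theta) + v3*cos(theta) = 1*0.4695 + (-3)*0.8829 = -2.18
v' = 1.00*e1 + 2.29*e2 - 2.18*e3


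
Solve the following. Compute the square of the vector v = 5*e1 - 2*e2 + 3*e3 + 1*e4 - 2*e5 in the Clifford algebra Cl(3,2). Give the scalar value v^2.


v^2 = sum of c_i^2 * e_i^2
Positive signature terms (e_i^2 = +1): 5^2 + (-2)^2 + 3^2 = 38
Negative signature terms (e_j^2 = -1): 1^2 + (-2)^2 = 5
v^2 = 38 - 5 = 33


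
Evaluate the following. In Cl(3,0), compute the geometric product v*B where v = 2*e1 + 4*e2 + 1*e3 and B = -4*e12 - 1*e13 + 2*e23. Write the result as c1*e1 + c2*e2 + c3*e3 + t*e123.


vB has grade-1 (vector) and grade-3 (trivector) parts: vB = (v _| B) + (v ^ B).
Vector part <vB>_1:
  e1: -v2*b12 - v3*b13 = -(4)*(-4) - (1)*(-1) = 17
  e2: v1*b12 - v3*b23 = (2)*(-4) - (1)*(2) = -10
  e3: v1*b13 + v2*b23 = (2)*(-1) + (4)*(2) = 6
Trivector part <vB>_3:
  e123: v1*b23 - v2*b13 + v3*b12 = (2)*(2) - (4)*(-1) + (1)*(-4) = 4
vB = 17*e1 - 10*e2 + 6*e3 + 4*e123


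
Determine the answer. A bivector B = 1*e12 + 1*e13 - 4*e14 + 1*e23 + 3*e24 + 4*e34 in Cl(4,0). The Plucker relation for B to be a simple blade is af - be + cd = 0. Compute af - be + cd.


Plucker relation: af - be + cd
a*f = 1*4 = 4
b*e = 1*3 = 3
c*d = (-4)*1 = -4
af - be + cd = 4 - 3 + (-4)
= -3


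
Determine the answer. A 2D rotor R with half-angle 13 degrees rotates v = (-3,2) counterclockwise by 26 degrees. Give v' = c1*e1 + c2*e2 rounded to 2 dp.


Rotor R = cos(13deg) - sin(13deg)*e12
Rotation angle theta = 2 * 13 = 26 degrees
v' = R*v*~R rotates v by theta.
cos(26deg) = 0.8988, sin(26deg) = 0.4384
v'_1 = -3*cos(26deg) - 2*sin(26deg)
= -3*0.8988 - 2*0.4384
= -3.57
v'_2 = -3*sin(26deg) + 2*cos(26deg)
= -3*0.4384 + 2*0.8988
= 0.48
v' = -3.57*e1 + 0.48*e2


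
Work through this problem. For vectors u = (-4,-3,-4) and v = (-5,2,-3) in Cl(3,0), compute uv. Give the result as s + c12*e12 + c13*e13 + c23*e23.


In Cl(3,0): e_i^2 = 1, e_ie_j = -e_je_i for i != j.
Scalar part = u . v = (-4)*(-5) + (-3)*2 + (-4)*(-3)
= 20 + (-6) + 12 = 26
e12 coeff = (-4)*2 - (-3)*(-5) = -8 - 15 = -23
e13 coeff = (-4)*(-3) - (-4)*(-5) = 12 - 20 = -8
e23 coeff = (-3)*(-3) - (-4)*2 = 9 - (-8) = 17
uv = 26 - 23*e12 - 8*e13 + 17*e23


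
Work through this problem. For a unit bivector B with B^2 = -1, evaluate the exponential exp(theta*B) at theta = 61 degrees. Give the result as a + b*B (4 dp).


For a unit bivector B with B^2 = -1, the exponential series gives
e^(theta*B) = cos(theta) + sin(theta)*B (the GA analogue of Euler's formula).
theta = 61 degrees = 1.064651 rad
cos(61 deg) = 0.4848
sin(61 deg) = 0.8746
exp(theta*B) = 0.4848 + 0.8746*B


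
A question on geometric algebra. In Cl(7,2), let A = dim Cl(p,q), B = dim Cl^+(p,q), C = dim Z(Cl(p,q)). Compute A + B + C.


n = 7 + 2 = 9
Total dim = 2^9 = 512
Even subalgebra dim = 2^8 = 256
n is odd, so center dim = 2
Sum = 512 + 256 + 2 = 770


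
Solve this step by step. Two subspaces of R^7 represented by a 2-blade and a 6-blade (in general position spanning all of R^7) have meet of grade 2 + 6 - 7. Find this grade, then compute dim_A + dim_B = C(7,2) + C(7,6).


Meet grade = grade(A) + grade(B) - n
= 2 + 6 - 7 = 1
C(7,2) = 21
C(7,6) = 7
dim_A + dim_B = 21 + 7 = 28


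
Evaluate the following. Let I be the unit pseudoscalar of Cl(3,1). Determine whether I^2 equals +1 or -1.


The pseudoscalar I = e1...e_n (product of all n generators) of Cl(p,q) satisfies I^2 = (-1)^(q + n(n-1)/2).
p = 3, q = 1, n = p + q = 4
n(n-1)/2 = 4 * 3 / 2 = 6
Exponent = q + n(n-1)/2 = 1 + 6 = 7
I^2 = (-1)^7 = -1


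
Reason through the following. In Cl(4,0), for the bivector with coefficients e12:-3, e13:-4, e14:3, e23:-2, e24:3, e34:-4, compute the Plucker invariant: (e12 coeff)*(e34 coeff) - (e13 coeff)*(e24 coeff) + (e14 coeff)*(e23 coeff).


Plucker relation: af - be + cd
a*f = (-3)*(-4) = 12
b*e = (-4)*3 = -12
c*d = 3*(-2) = -6
af - be + cd = 12 - (-12) + (-6)
= 18


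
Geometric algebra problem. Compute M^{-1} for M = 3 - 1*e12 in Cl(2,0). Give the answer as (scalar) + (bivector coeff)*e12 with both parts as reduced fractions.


M = 3 - 1*e12, where e12^2 = -1.
Since M commutes with its reverse ~M = a - b*e12, M * ~M = a^2 - b^2*e12^2 = a^2 + b^2.
So M^{-1} = ~M / (a^2 + b^2) = (a - b*e12)/(a^2 + b^2).
a^2 + b^2 = 9 + 1 = 10
Scalar part = 3/10 = 3/10
Bivector coeff = 1/10 = 1/10
M^{-1} = 3/10 + 1/10*e12


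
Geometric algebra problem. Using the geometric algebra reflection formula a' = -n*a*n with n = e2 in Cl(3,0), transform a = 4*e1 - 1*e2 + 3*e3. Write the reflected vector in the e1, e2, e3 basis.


Reflection formula: a' = -n*a*n, with n = e2 (unit vector, n^2 = 1).
For reflection through hyperplane perp to e2:
The component along e2 flips sign, others stay.
a = (4, -1, 3)
a' = (4, 1, 3)
a' = 4*e1 + 1*e2 + 3*e3


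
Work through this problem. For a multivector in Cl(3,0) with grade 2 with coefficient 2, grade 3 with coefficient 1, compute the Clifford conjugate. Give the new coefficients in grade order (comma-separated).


Clifford conjugate sign for grade k: (-1)^(k(k+1)/2)
Grade 2: (-1)^(2*3/2) = (-1)^3 = -1, coeff 2 -> -2
Grade 3: (-1)^(3*4/2) = (-1)^6 = 1, coeff 1 -> 1
Conjugated coefficients: -2, 1


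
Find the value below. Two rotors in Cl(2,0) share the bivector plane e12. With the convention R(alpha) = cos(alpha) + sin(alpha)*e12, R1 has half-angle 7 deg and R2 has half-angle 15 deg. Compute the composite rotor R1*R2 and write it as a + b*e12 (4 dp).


Same-plane rotors commute and their half-angles add:
R1*R2 = cos(a1 + a2) + sin(a1 + a2)*e12.
a1 + a2 = 7 + 15 = 22 deg
cos(22 deg) = 0.9272
sin(22 deg) = 0.3746
R1*R2 = 0.9272 + 0.3746*e12


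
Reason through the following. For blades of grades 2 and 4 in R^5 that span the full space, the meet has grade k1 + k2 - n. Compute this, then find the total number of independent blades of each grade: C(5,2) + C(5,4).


Meet grade = grade(A) + grade(B) - n
= 2 + 4 - 5 = 1
C(5,2) = 10
C(5,4) = 5
dim_A + dim_B = 10 + 5 = 15


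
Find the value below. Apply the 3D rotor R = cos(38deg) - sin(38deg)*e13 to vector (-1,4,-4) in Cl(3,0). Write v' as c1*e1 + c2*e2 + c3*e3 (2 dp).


Rotor R = cos(38deg) - sin(38deg)*e13
Rotation angle theta = 2 * 38 = 76 degrees in the e13 plane (e1 -> e3).
The component perpendicular to the plane (e2) is invariant: v'_2 = v2 = 4.00
cos(76deg) = 0.2419, sin(76deg) = 0.9703
v'_1 = v1*cos(theta) - v3*sin(theta) = -1*0.2419 - (-4)*0.9703 = 3.64
v'_3 = v1*sin(theta) + v3*cos(theta) = -1*0.9703 + (-4)*0.2419 = -1.94
v' = 3.64*e1 + 4.00*e2 - 1.94*e3


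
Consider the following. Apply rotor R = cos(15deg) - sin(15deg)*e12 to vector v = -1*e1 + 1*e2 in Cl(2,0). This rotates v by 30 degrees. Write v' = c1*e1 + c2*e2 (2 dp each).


Rotor R = cos(15deg) - sin(15deg)*e12
Rotation angle theta = 2 * 15 = 30 degrees
v' = R*v*~R rotates v by theta.
cos(30deg) = 0.8660, sin(30deg) = 0.5000
v'_1 = -1*cos(30deg) - 1*sin(30deg)
= -1*0.8660 - 1*0.5000
= -1.37
v'_2 = -1*sin(30deg) + 1*cos(30deg)
= -1*0.5000 + 1*0.8660
= 0.37
v' = -1.37*e1 + 0.37*e2


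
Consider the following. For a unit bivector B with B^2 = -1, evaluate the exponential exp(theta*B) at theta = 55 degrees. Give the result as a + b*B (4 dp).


For a unit bivector B with B^2 = -1, the exponential series gives
e^(theta*B) = cos(theta) + sin(theta)*B (the GA analogue of Euler's formula).
theta = 55 degrees = 0.959931 rad
cos(55 deg) = 0.5736
sin(55 deg) = 0.8192
exp(theta*B) = 0.5736 + 0.8192*B


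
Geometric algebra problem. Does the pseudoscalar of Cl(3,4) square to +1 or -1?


The pseudoscalar I = e1...e_n (product of all n generators) of Cl(p,q) satisfies I^2 = (-1)^(q + n(n-1)/2).
p = 3, q = 4, n = p + q = 7
n(n-1)/2 = 7 * 6 / 2 = 21
Exponent = q + n(n-1)/2 = 4 + 21 = 25
I^2 = (-1)^25 = -1


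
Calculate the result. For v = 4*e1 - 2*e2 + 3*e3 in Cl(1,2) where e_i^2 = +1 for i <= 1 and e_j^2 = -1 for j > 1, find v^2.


v^2 = sum of c_i^2 * e_i^2
Positive signature terms (e_i^2 = +1): 4^2 = 16
Negative signature terms (e_j^2 = -1): (-2)^2 + 3^2 = 13
v^2 = 16 - 13 = 3


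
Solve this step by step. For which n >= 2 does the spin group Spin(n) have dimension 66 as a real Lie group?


dim Spin(n) = dim so(n) = n(n-1)/2.
Solve n(n-1)/2 = 66, i.e. n^2 - n - 132 = 0.
Discriminant = 1 + 8*66 = 529
n = (1 + sqrt(529))/2 = (1 + 23)/2 = 12


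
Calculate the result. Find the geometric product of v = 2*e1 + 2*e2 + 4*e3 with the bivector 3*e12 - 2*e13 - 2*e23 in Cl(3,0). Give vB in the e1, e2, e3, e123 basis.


vB has grade-1 (vector) and grade-3 (trivector) parts: vB = (v _| B) + (v ^ B).
Vector part <vB>_1:
  e1: -v2*b12 - v3*b13 = -(2)*(3) - (4)*(-2) = 2
  e2: v1*b12 - v3*b23 = (2)*(3) - (4)*(-2) = 14
  e3: v1*b13 + v2*b23 = (2)*(-2) + (2)*(-2) = -8
Trivector part <vB>_3:
  e123: v1*b23 - v2*b13 + v3*b12 = (2)*(-2) - (2)*(-2) + (4)*(3) = 12
vB = 2*e1 + 14*e2 - 8*e3 + 12*e123


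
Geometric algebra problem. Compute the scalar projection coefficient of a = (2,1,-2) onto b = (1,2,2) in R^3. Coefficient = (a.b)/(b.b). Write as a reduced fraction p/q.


Projection coefficient = (a . b) / (b . b)
a . b = 2*1 + 1*2 + (-2)*2
= 2 + 2 + (-4) = 0
b . b = 1^2 + 2^2 + 2^2
= 1 + 4 + 4 = 9
Coefficient = 0/9
In lowest terms: 0/1


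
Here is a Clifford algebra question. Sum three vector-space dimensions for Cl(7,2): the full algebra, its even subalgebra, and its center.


n = 7 + 2 = 9
Total dim = 2^9 = 512
Even subalgebra dim = 2^8 = 256
n is odd, so center dim = 2
Sum = 512 + 256 + 2 = 770


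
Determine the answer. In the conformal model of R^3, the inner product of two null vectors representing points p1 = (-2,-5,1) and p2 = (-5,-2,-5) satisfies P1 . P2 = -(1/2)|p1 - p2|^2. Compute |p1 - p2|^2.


p1 - p2 = (3, -3, 6)
|p1 - p2|^2 = 3^2 + (-3)^2 + 6^2
= 9 + 9 + 36
= 54


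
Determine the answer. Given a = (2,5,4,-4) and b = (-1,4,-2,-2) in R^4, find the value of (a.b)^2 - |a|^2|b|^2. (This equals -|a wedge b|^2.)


a . b = 2*(-1) + 5*4 + 4*(-2) + (-4)*(-2)
= -2 + 20 + (-8) + 8 = 18
|a|^2 = 2^2 + 5^2 + 4^2 + (-4)^2 = 61
|b|^2 = (-1)^2 + 4^2 + (-2)^2 + (-2)^2 = 25
(a.b)^2 = 18^2 = 324
|a|^2 * |b|^2 = 61 * 25 = 1525
Result = 324 - 1525 = -1201


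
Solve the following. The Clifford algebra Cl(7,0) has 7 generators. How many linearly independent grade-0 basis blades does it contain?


Number of grade-k basis blades in Cl(p,q) with n = p + q is C(n, k).
n = 7 + 0 = 7
C(7, 0) = 7! / (0! * 7!)
= 5040 / (1 * 5040)
= 1


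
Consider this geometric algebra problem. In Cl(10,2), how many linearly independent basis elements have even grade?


Even subalgebra dimension = 2^(n-1)
n = 10 + 2 = 12
2^(12 - 1) = 2^11 = 2048
Verification: sum of C(12,k) for even k = 1 + 66 + 495 + 924 + 495 + 66 + 1 = 2048
Result = 2048


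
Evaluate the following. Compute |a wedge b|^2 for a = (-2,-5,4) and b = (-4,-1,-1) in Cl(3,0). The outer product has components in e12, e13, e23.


a wedge b = (a1*b2 - a2*b1)*e12 + (a1*b3 - a3*b1)*e13 + (a2*b3 - a3*b2)*e23
e12 coeff: (-2)*(-1) - (-5)*(-4) = 2 - 20 = -18
e13 coeff: (-2)*(-1) - 4*(-4) = 2 - (-16) = 18
e23 coeff: (-5)*(-1) - 4*(-1) = 5 - (-4) = 9
|a wedge b|^2 = (-18)^2 + 18^2 + 9^2
= 324 + 324 + 81
= 729


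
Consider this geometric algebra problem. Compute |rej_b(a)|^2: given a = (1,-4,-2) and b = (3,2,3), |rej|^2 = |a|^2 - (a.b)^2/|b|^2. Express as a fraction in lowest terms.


|a|^2 = 1^2 + (-4)^2 + (-2)^2 = 21
|b|^2 = 3^2 + 2^2 + 3^2 = 22
a . b = 1*3 + (-4)*2 + (-2)*3 = -11
(a.b)^2 = (-11)^2 = 121
|rej|^2 = 21 - 121/22
= (462 - 121)/22
= 341/22
In lowest terms: 31/2


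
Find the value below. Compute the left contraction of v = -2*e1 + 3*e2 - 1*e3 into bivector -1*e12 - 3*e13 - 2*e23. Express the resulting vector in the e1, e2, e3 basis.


Left contraction v _| B = <vB>_1 (grade-1 part of the geometric product vB).
Using e1_|e12 = e2, e2_|e12 = -e1, e1_|e13 = e3, e3_|e13 = -e1, e2_|e23 = e3, e3_|e23 = -e2:
e1 coeff: -v2*b12 - v3*b13 = -(3)*(-1) - (-1)*(-3) = 0
e2 coeff: v1*b12 - v3*b23 = (-2)*(-1) - (-1)*(-2) = 0
e3 coeff: v1*b13 + v2*b23 = (-2)*(-3) + (3)*(-2) = 0
v _| B = 0*e1 + 0*e2 + 0*e3


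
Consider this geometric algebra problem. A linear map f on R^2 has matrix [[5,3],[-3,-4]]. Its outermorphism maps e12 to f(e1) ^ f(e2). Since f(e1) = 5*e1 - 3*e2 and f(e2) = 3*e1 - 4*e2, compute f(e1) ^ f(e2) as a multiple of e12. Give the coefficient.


The outermorphism of a linear map f sends e1^e2 to f(e1)^f(e2).
f(e1) = 5*e1 - 3*e2
f(e2) = 3*e1 - 4*e2
f(e1) ^ f(e2) = (5*e1 - 3*e2) ^ (3*e1 - 4*e2)
= 5*(-4)*e12 + (-3)*3*e21
= (-20 - (-9))*e12
= -11*e12
Coefficient = -11


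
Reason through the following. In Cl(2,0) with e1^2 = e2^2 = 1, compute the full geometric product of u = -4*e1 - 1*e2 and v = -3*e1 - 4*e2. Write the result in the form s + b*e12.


Expand: (-4*e1 - 1*e2)(-3*e1 - 4*e2)
= (-4)*(-3)*e1e1 + (-4)*(-4)*e1e2 + (-1)*(-3)*e2e1 + (-1)*(-4)*e2e2
Using e1^2 = e2^2 = 1, e2e1 = -e1e2:
Scalar part s = (-4)*(-3) + (-1)*(-4) = 12 + 4 = 16
Bivector part b = (-4)*(-4) - (-1)*(-3) = 16 - 3 = 13
uv = 16 + 13*e12


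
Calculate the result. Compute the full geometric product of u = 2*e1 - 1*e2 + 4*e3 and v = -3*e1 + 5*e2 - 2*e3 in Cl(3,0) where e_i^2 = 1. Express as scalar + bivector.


In Cl(3,0): e_i^2 = 1, e_ie_j = -e_je_i for i != j.
Scalar part = u . v = 2*(-3) + (-1)*5 + 4*(-2)
= -6 + (-5) + (-8) = -19
e12 coeff = 2*5 - (-1)*(-3) = 10 - 3 = 7
e13 coeff = 2*(-2) - 4*(-3) = -4 - (-12) = 8
e23 coeff = (-1)*(-2) - 4*5 = 2 - 20 = -18
uv = -19 + 7*e12 + 8*e13 - 18*e23


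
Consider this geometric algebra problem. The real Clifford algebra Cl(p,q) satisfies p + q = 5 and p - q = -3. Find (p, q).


We need p + q = 5 and p - q = -3.
Adding: 2p = 5 + (-3) = 2, so p = 1.
Then q = 5 - 1 = 4.
(p, q) = (1, 4)


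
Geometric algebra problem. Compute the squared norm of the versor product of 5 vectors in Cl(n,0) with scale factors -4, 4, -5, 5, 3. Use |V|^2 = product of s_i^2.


Each vector v_i has |v_i|^2 = s_i^2
Squared scales: (-4)^2 = 16, 4^2 = 16, (-5)^2 = 25, 5^2 = 25, 3^2 = 9
|V|^2 = 16 * 16 * 25 * 25 * 9
= 1440000


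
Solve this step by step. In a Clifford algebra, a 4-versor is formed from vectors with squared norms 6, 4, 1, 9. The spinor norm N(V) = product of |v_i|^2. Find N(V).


Spinor norm N(V) = |v1|^2 * |v2|^2 * ... * |v4|^2
= 6 * 4 * 1 * 9
Running product: 6, 24, 24, 216
N(V) = 216


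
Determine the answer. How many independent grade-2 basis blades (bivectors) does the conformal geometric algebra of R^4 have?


The conformal model of R^4 uses Cl(5,1) with m = 4 + 2 = 6 generators.
Number of grade-2 blades = C(m, 2) = C(6, 2)
= 6*5/2 = 15


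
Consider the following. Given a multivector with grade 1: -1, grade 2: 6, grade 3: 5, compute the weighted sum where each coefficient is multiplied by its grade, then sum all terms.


Grade-weighted sum = sum of grade_k * coefficient_k
1*(-1) = -1
2*6 = 12
3*5 = 15
Total = -1 + 12 + 15 = 26


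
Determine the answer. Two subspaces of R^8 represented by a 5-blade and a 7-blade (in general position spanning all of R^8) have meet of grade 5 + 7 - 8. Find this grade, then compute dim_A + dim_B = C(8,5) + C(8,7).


Meet grade = grade(A) + grade(B) - n
= 5 + 7 - 8 = 4
C(8,5) = 56
C(8,7) = 8
dim_A + dim_B = 56 + 8 = 64


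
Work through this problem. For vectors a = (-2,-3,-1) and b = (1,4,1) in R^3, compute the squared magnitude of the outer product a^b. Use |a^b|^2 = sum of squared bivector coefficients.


a wedge b = (a1*b2 - a2*b1)*e12 + (a1*b3 - a3*b1)*e13 + (a2*b3 - a3*b2)*e23
e12 coeff: (-2)*4 - (-3)*1 = -8 - (-3) = -5
e13 coeff: (-2)*1 - (-1)*1 = -2 - (-1) = -1
e23 coeff: (-3)*1 - (-1)*4 = -3 - (-4) = 1
|a wedge b|^2 = (-5)^2 + (-1)^2 + 1^2
= 25 + 1 + 1
= 27


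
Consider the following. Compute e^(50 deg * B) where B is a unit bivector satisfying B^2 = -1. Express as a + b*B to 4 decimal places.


For a unit bivector B with B^2 = -1, the exponential series gives
e^(theta*B) = cos(theta) + sin(theta)*B (the GA analogue of Euler's formula).
theta = 50 degrees = 0.872665 rad
cos(50 deg) = 0.6428
sin(50 deg) = 0.7660
exp(theta*B) = 0.6428 + 0.7660*B


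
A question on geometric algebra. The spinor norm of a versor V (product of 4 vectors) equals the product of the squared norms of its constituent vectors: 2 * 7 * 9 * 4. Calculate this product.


Spinor norm N(V) = |v1|^2 * |v2|^2 * ... * |v4|^2
= 2 * 7 * 9 * 4
Running product: 2, 14, 126, 504
N(V) = 504


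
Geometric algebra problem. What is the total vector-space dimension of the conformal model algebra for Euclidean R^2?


The conformal model of R^2 uses Cl(3,1): the 2 Euclidean generators plus two extra orthogonal generators e+ (e+^2 = +1) and e- (e-^2 = -1), from which the null vectors e0, einf are built.
Number of generators m = 2 + 2 = 4.
dim Cl(p,q) = 2^m = 2^4 = 16


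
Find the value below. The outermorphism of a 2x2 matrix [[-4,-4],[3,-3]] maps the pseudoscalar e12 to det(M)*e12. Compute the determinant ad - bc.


The outermorphism of a linear map f sends e1^e2 to f(e1)^f(e2).
f(e1) = -4*e1 + 3*e2
f(e2) = -4*e1 - 3*e2
f(e1) ^ f(e2) = (-4*e1 + 3*e2) ^ (-4*e1 - 3*e2)
= (-4)*(-3)*e12 + 3*(-4)*e21
= (12 - (-12))*e12
= 24*e12
Coefficient = 24


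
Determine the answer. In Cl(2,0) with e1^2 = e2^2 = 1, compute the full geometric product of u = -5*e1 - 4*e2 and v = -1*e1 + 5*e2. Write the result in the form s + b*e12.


Expand: (-5*e1 - 4*e2)(-1*e1 + 5*e2)
= (-5)*(-1)*e1e1 + (-5)*5*e1e2 + (-4)*(-1)*e2e1 + (-4)*5*e2e2
Using e1^2 = e2^2 = 1, e2e1 = -e1e2:
Scalar part s = (-5)*(-1) + (-4)*5 = 5 + (-20) = -15
Bivector part b = (-5)*5 - (-4)*(-1) = -25 - 4 = -29
uv = -15 - 29*e12


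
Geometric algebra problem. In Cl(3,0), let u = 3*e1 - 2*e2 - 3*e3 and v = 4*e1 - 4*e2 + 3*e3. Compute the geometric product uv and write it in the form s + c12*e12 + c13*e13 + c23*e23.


In Cl(3,0): e_i^2 = 1, e_ie_j = -e_je_i for i != j.
Scalar part = u . v = 3*4 + (-2)*(-4) + (-3)*3
= 12 + 8 + (-9) = 11
e12 coeff = 3*(-4) - (-2)*4 = -12 - (-8) = -4
e13 coeff = 3*3 - (-3)*4 = 9 - (-12) = 21
e23 coeff = (-2)*3 - (-3)*(-4) = -6 - 12 = -18
uv = 11 - 4*e12 + 21*e13 - 18*e23


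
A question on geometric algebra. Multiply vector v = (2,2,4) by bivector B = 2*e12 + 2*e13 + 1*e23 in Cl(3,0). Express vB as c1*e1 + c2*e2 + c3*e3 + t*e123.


vB has grade-1 (vector) and grade-3 (trivector) parts: vB = (v _| B) + (v ^ B).
Vector part <vB>_1:
  e1: -v2*b12 - v3*b13 = -(2)*(2) - (4)*(2) = -12
  e2: v1*b12 - v3*b23 = (2)*(2) - (4)*(1) = 0
  e3: v1*b13 + v2*b23 = (2)*(2) + (2)*(1) = 6
Trivector part <vB>_3:
  e123: v1*b23 - v2*b13 + v3*b12 = (2)*(1) - (2)*(2) + (4)*(2) = 6
vB = -12*e1 + 0*e2 + 6*e3 + 6*e123


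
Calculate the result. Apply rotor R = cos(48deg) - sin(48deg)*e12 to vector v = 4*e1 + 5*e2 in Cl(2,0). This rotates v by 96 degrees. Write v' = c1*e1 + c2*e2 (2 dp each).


Rotor R = cos(48deg) - sin(48deg)*e12
Rotation angle theta = 2 * 48 = 96 degrees
v' = R*v*~R rotates v by theta.
cos(96deg) = -0.1045, sin(96deg) = 0.9945
v'_1 = 4*cos(96deg) - 5*sin(96deg)
= 4*(-0.1045) - 5*0.9945
= -5.39
v'_2 = 4*sin(96deg) + 5*cos(96deg)
= 4*0.9945 + 5*(-0.1045)
= 3.46
v' = -5.39*e1 + 3.46*e2


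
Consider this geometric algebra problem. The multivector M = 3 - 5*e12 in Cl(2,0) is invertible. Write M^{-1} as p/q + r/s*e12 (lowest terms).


M = 3 - 5*e12, where e12^2 = -1.
Since M commutes with its reverse ~M = a - b*e12, M * ~M = a^2 - b^2*e12^2 = a^2 + b^2.
So M^{-1} = ~M / (a^2 + b^2) = (a - b*e12)/(a^2 + b^2).
a^2 + b^2 = 9 + 25 = 34
Scalar part = 3/34 = 3/34
Bivector coeff = 5/34 = 5/34
M^{-1} = 3/34 + 5/34*e12


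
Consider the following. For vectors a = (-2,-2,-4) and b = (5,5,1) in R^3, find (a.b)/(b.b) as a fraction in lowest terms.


Projection coefficient = (a . b) / (b . b)
a . b = (-2)*5 + (-2)*5 + (-4)*1
= -10 + (-10) + (-4) = -24
b . b = 5^2 + 5^2 + 1^2
= 25 + 25 + 1 = 51
Coefficient = -24/51
In lowest terms: -8/17


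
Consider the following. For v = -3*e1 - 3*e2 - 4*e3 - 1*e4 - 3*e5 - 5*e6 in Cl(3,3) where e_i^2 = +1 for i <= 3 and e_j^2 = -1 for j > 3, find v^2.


v^2 = sum of c_i^2 * e_i^2
Positive signature terms (e_i^2 = +1): (-3)^2 + (-3)^2 + (-4)^2 = 34
Negative signature terms (e_j^2 = -1): (-1)^2 + (-3)^2 + (-5)^2 = 35
v^2 = 34 - 35 = -1


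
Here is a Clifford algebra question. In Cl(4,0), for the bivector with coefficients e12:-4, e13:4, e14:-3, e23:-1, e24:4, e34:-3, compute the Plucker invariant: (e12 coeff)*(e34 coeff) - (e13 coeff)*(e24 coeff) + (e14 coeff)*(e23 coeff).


Plucker relation: af - be + cd
a*f = (-4)*(-3) = 12
b*e = 4*4 = 16
c*d = (-3)*(-1) = 3
af - be + cd = 12 - 16 + 3
= -1


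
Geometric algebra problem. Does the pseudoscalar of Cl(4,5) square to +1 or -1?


The pseudoscalar I = e1...e_n (product of all n generators) of Cl(p,q) satisfies I^2 = (-1)^(q + n(n-1)/2).
p = 4, q = 5, n = p + q = 9
n(n-1)/2 = 9 * 8 / 2 = 36
Exponent = q + n(n-1)/2 = 5 + 36 = 41
I^2 = (-1)^41 = -1


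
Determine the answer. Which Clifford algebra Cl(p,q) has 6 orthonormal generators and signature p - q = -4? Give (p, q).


We need p + q = 6 and p - q = -4.
Adding: 2p = 6 + (-4) = 2, so p = 1.
Then q = 6 - 1 = 5.
(p, q) = (1, 5)
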